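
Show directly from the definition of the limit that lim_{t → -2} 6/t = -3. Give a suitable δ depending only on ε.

δ = min(1, (1/3)ε)

Suppose ε > 0. We seek δ > 0 such that 0 < |t + 2| < δ implies |6/t + 3| < ε.
|6/t + 3| = 6·|-2 − t|/(2·|t|) = 6|t + 2|/(2|t|).
Restrict δ ≤ 1. Then |t + 2| < 1 gives |t| > 1, so 2|t| > 2.
Then |6/t + 3| < 6|t + 2|/2, which is < ε when |t + 2| < (1/3)ε.
Take δ = min(1, (1/3)ε). Then 0 < |t + 2| < δ gives both |t + 2| < 1 and |t + 2| < (1/3)ε, so |6/t + 3| < ε.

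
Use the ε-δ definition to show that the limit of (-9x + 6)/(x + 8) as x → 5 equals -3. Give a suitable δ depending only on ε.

Let ε > 0. We want δ > 0 with 0 < |x − 5| < δ ⇒ |(-9x + 6)/(x + 8) + 3| < ε.
Combining over a common denominator, (-9x + 6)/(x + 8) + 3 = [(-9x + 6)·13 − (-39)·(x + 8)] / [13·(x + 8)] = -78(x − 5) / (13(x + 8)).
So |(-9x + 6)/(x + 8) + 3| = 78|x − 5| / (13·|x + 8|).
Require δ ≤ 13/2, so |x + 8| ≥ |13| − |x − 5| > 13 − 13/2 = 13/2.
Hence |(-9x + 6)/(x + 8) + 3| < 78|x − 5|/(13·(13/2)) = (12/13)|x − 5|, which is < ε once |x − 5| < (13/12)ε.
Take δ = min(13/2, (13/12)ε). Then 0 < |x − 5| < δ forces both bounds, so |(-9x + 6)/(x + 8) + 3| < ε.

δ = min(13/2, (13/12)ε)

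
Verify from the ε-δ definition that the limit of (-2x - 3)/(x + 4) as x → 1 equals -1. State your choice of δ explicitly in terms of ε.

δ = min(5/2, (5/2)ε)

Fix ε > 0. We want δ > 0 with 0 < |x − 1| < δ ⇒ |(-2x - 3)/(x + 4) + 1| < ε.
Combining over a common denominator, (-2x - 3)/(x + 4) + 1 = [(-2x - 3)·5 − (-5)·(x + 4)] / [5·(x + 4)] = -5(x − 1) / (5(x + 4)).
So |(-2x - 3)/(x + 4) + 1| = 5|x − 1| / (5·|x + 4|).
Restrict δ ≤ 5/2. Then |x − 1| < 5/2 gives |x + 4| = |(x − 1) + 5| ≥ 5 − 5/2 = 5/2.
Hence |(-2x - 3)/(x + 4) + 1| < 5|x − 1|/(5·(5/2)) = (2/5)|x − 1|, which is < ε once |x − 1| < (5/2)ε.
Take δ = min(5/2, (5/2)ε). Then 0 < |x − 1| < δ forces both bounds, so |(-2x - 3)/(x + 4) + 1| < ε.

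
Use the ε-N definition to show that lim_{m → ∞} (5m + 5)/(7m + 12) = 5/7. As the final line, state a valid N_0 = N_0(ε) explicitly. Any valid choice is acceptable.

N_0 = (25/49)/ε

Fix ε > 0. For m ≥ 1, |(5m + 5)/(7m + 12) − (5/7)| = |-25|/(7(7m + 12)) = 25/(7(7m + 12)).
Since 7m + 12 ≥ 7m for m ≥ 1, this is ≤ 25/(7·7m) = (25/49)/m.
So |(5m + 5)/(7m + 12) − (5/7)| < ε whenever m > (25/49)/ε.
Take N_0 = (25/49)/ε. If m > N_0 then |(5m + 5)/(7m + 12) − (5/7)| ≤ (25/49)/m < ε.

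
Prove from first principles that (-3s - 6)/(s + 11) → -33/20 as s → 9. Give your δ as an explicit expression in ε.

δ = min(10, (200/27)ε)

Suppose ε > 0. We want δ > 0 with 0 < |s − 9| < δ ⇒ |(-3s - 6)/(s + 11) + 33/20| < ε.
Combining over a common denominator, (-3s - 6)/(s + 11) + 33/20 = [(-3s - 6)·20 − (-33)·(s + 11)] / [20·(s + 11)] = -27(s − 9) / (20(s + 11)).
So |(-3s - 6)/(s + 11) + 33/20| = 27|s − 9| / (20·|s + 11|).
Restrict δ ≤ 10. Then |s − 9| < 10 gives |s + 11| = |(s − 9) + 20| ≥ 20 − 10 = 10.
Hence |(-3s - 6)/(s + 11) + 33/20| < 27|s − 9|/(20·10) = (27/200)|s − 9|, which is < ε once |s − 9| < (200/27)ε.
Take δ = min(10, (200/27)ε). Then 0 < |s − 9| < δ forces both bounds, so |(-3s - 6)/(s + 11) + 33/20| < ε.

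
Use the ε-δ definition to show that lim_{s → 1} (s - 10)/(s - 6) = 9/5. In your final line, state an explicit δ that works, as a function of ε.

Let ε > 0 be given. We want δ > 0 with 0 < |s − 1| < δ ⇒ |(s - 10)/(s - 6) − (9/5)| < ε.
Combining over a common denominator, (s - 10)/(s - 6) − (9/5) = [(s - 10)·(-5) − (-9)·(s - 6)] / [(-5)·(s - 6)] = 4(s − 1) / ((-5)(s - 6)).
So |(s - 10)/(s - 6) − (9/5)| = 4|s − 1| / (5·|s − 6|).
Restrict δ ≤ 5/2. Then |s − 1| < 5/2 gives |s − 6| = |(s − 1) + (-5)| ≥ 5 − 5/2 = 5/2.
Hence |(s - 10)/(s - 6) − (9/5)| < 4|s − 1|/(5·(5/2)) = (8/25)|s − 1|, which is < ε once |s − 1| < (25/8)ε.
Take δ = min(5/2, (25/8)ε). Then 0 < |s − 1| < δ forces both bounds, so |(s - 10)/(s - 6) − (9/5)| < ε.

δ = min(5/2, (25/8)ε)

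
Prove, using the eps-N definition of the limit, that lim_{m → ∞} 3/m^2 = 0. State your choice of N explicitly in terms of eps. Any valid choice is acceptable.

N = (3/eps)^{1/2}

Fix eps > 0. For m ≥ 1, |3/m^2 − 0| = 3/m^2.
3/m^2 < eps ⇔ m^2 > 3/eps ⇔ m > (3/eps)^{1/2}.
Take N = (3/eps)^{1/2}. Then m > N implies 3/m^2 < eps.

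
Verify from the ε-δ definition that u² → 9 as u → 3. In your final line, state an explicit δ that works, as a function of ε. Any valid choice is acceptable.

Fix ε > 0. We seek δ > 0 with 0 < |u − 3| < δ ⇒ |u² − 9| < ε.
Factor: u² − 9 = (u − 3)(u + 3), so |u² − 9| = |u − 3|·|u + 3|.
Impose δ ≤ 2 so that |u| < 5; then |u + 3| ≤ 8.
Hence |u² − 9| ≤ 8|u − 3|, which is < ε once |u − 3| < ε/8.
Take δ = min(2, ε/8). If 0 < |u − 3| < δ then both bounds hold and |u² − 9| ≤ 8|u − 3| < 8·(ε/8) = ε.

δ = min(2, ε/8)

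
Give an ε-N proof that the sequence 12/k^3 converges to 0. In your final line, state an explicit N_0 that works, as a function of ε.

N_0 = (12/ε)^{1/3}

Suppose ε > 0. For k ≥ 1, |12/k^3 − 0| = 12/k^3.
12/k^3 < ε ⇔ k^3 > 12/ε ⇔ k > (12/ε)^{1/3}.
Take N_0 = (12/ε)^{1/3}. Then k > N_0 implies 12/k^3 < ε.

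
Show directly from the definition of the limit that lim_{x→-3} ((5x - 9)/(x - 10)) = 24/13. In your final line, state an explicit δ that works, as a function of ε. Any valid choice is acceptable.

Suppose ε > 0. We want δ > 0 with 0 < |x + 3| < δ ⇒ |(5x - 9)/(x - 10) − (24/13)| < ε.
Combining over a common denominator, (5x - 9)/(x - 10) − (24/13) = [(5x - 9)·(-13) − (-24)·(x - 10)] / [(-13)·(x - 10)] = -41(x + 3) / ((-13)(x - 10)).
So |(5x - 9)/(x - 10) − (24/13)| = 41|x + 3| / (13·|x − 10|).
Require δ ≤ 13/2, so |x − 10| ≥ |-13| − |x + 3| > 13 − 13/2 = 13/2.
Hence |(5x - 9)/(x - 10) − (24/13)| < 41|x + 3|/(13·(13/2)) = (82/169)|x + 3|, which is < ε once |x + 3| < (169/82)ε.
Take δ = min(13/2, (169/82)ε). Then 0 < |x + 3| < δ forces both bounds, so |(5x - 9)/(x - 10) − (24/13)| < ε.

δ = min(13/2, (169/82)ε)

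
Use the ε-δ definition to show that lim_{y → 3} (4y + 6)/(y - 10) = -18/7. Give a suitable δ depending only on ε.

Suppose ε > 0. We want δ > 0 with 0 < |y − 3| < δ ⇒ |(4y + 6)/(y - 10) + 18/7| < ε.
Combining over a common denominator, (4y + 6)/(y - 10) + 18/7 = [(4y + 6)·(-7) − 18·(y - 10)] / [(-7)·(y - 10)] = -46(y − 3) / ((-7)(y - 10)).
So |(4y + 6)/(y - 10) + 18/7| = 46|y − 3| / (7·|y − 10|).
Require δ ≤ 7/2, so |y − 10| ≥ |-7| − |y − 3| > 7 − 7/2 = 7/2.
Hence |(4y + 6)/(y - 10) + 18/7| < 46|y − 3|/(7·(7/2)) = (92/49)|y − 3|, which is < ε once |y − 3| < (49/92)ε.
Take δ = min(7/2, (49/92)ε). Then 0 < |y − 3| < δ forces both bounds, so |(4y + 6)/(y - 10) + 18/7| < ε.

δ = min(7/2, (49/92)ε)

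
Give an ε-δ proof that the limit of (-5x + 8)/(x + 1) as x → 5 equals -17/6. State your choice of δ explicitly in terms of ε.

δ = min(3, (18/13)ε)

Let ε > 0 be given. We want δ > 0 with 0 < |x − 5| < δ ⇒ |(-5x + 8)/(x + 1) + 17/6| < ε.
Combining over a common denominator, (-5x + 8)/(x + 1) + 17/6 = [(-5x + 8)·6 − (-17)·(x + 1)] / [6·(x + 1)] = -13(x − 5) / (6(x + 1)).
So |(-5x + 8)/(x + 1) + 17/6| = 13|x − 5| / (6·|x + 1|).
Restrict δ ≤ 3. Then |x − 5| < 3 gives |x + 1| = |(x − 5) + 6| ≥ 6 − 3 = 3.
Hence |(-5x + 8)/(x + 1) + 17/6| < 13|x − 5|/(6·3) = (13/18)|x − 5|, which is < ε once |x − 5| < (18/13)ε.
Take δ = min(3, (18/13)ε). Then 0 < |x − 5| < δ forces both bounds, so |(-5x + 8)/(x + 1) + 17/6| < ε.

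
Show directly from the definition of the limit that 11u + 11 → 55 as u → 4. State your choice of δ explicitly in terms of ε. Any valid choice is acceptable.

δ = ε/11

Suppose ε > 0. We need δ > 0 so that 0 < |u − 4| < δ implies |(11u + 11) − 55| < ε.
Since (11u + 11) − 55 = 11(u − 4), we have |(11u + 11) − 55| = 11|u − 4|.
So 11|u − 4| < ε exactly when |u − 4| < ε/11.
Choosing δ = ε/11 gives |(11u + 11) − 55| = 11|u − 4| < ε whenever |u − 4| < δ.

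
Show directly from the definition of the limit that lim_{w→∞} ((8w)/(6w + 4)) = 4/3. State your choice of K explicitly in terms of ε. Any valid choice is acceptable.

Fix ε > 0. We seek K > 0 such that w > K implies |(8w)/(6w + 4) − (4/3)| < ε.
(8w)/(6w + 4) − (4/3) = (6(8w) − 8(6w + 4)) / (6(6w + 4)) = -32/(6(6w + 4)).
For w > 0 we have 6w + 4 > 6w, so |(8w)/(6w + 4) − (4/3)| = 32/(6(6w + 4)) < 32/(6·6w) = (8/9)/w.
Thus |(8w)/(6w + 4) − (4/3)| < ε whenever w > (8/9)/ε.
Take K = (8/9)/ε. If w > K then |(8w)/(6w + 4) − (4/3)| < (8/9)/w < ε.

K = (8/9)/ε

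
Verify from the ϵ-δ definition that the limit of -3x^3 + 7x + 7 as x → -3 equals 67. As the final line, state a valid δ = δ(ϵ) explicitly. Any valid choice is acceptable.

Let ϵ > 0 be given. We want δ > 0 such that 0 < |x + 3| < δ implies |(-3x^3 + 7x + 7) − 67| < ϵ.
(-3x^3 + 7x + 7) − 67 = -3x^3 + 7x - 60 = (x + 3)(-3x^2 + 9x - 20).
So |(-3x^3 + 7x + 7) − 67| = |x + 3|·|-3x^2 + 9x - 20|.
Require δ ≤ 1. Then |x + 3| < 1 gives |x| < 4, and by the triangle inequality |-3x^2 + 9x - 20| ≤ 3·4^2 + 9·4 + 20 = 104.
Hence |(-3x^3 + 7x + 7) − 67| ≤ 104|x + 3| < ϵ provided |x + 3| < ϵ/104.
Take δ = min(1, ϵ/104). Then 0 < |x + 3| < δ gives both |x + 3| < 1 and |x + 3| < ϵ/104, so |(-3x^3 + 7x + 7) − 67| < ϵ.

δ = min(1, ϵ/104)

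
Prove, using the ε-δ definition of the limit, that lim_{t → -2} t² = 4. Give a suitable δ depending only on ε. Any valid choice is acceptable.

δ = min(1, ε/5)

Let ε > 0 be given. We seek δ > 0 with 0 < |t + 2| < δ ⇒ |t² − 4| < ε.
Factor: t² − 4 = (t + 2)(t - 2), so |t² − 4| = |t + 2|·|t - 2|.
Restrict δ ≤ 1. Then |t + 2| < 1 gives |t| < 3, so by the triangle inequality |t - 2| ≤ 3 + 2 = 5.
Hence |t² − 4| ≤ 5|t + 2|, which is < ε once |t + 2| < ε/5.
Take δ = min(1, ε/5). If 0 < |t + 2| < δ then both bounds hold and |t² − 4| ≤ 5|t + 2| < 5·(ε/5) = ε.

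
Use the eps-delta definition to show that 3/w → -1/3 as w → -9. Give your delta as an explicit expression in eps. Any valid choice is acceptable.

delta = min(9/2, (27/2)eps)

Let eps > 0. We seek delta > 0 such that 0 < |w + 9| < delta implies |3/w + 1/3| < eps.
|3/w + 1/3| = 3·|-9 − w|/(9·|w|) = 3|w + 9|/(9|w|).
Restrict delta ≤ 9/2. Then |w + 9| < 9/2 gives |w| > 9/2, so 9|w| > 81/2.
Then |3/w + 1/3| < 3|w + 9|/(81/2), which is < eps when |w + 9| < (27/2)eps.
Take delta = min(9/2, (27/2)eps). Then 0 < |w + 9| < delta gives both |w + 9| < 9/2 and |w + 9| < (27/2)eps, so |3/w + 1/3| < eps.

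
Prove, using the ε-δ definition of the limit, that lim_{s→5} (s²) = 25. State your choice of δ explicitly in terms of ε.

Suppose ε > 0. We seek δ > 0 with 0 < |s − 5| < δ ⇒ |s² − 25| < ε.
Factor: s² − 25 = (s − 5)(s + 5), so |s² − 25| = |s − 5|·|s + 5|.
Restrict δ ≤ 1. Then |s − 5| < 1 gives |s| < 6, so by the triangle inequality |s + 5| ≤ 6 + 5 = 11.
Hence |s² − 25| ≤ 11|s − 5|, which is < ε once |s − 5| < ε/11.
Take δ = min(1, ε/11). If 0 < |s − 5| < δ then both bounds hold and |s² − 25| ≤ 11|s − 5| < 11·(ε/11) = ε.

δ = min(1, ε/11)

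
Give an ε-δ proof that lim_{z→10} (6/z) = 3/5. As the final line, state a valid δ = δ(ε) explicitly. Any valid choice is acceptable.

δ = min(5, (25/3)ε)

Let ε > 0 be given. We seek δ > 0 such that 0 < |z − 10| < δ implies |6/z − (3/5)| < ε.
|6/z − (3/5)| = 6·|10 − z|/(10·|z|) = 6|z − 10|/(10|z|).
Restrict δ ≤ 5. Then |z − 10| < 5 gives |z| > 5, so 10|z| > 50.
Then |6/z − (3/5)| < 6|z − 10|/50, which is < ε when |z − 10| < (25/3)ε.
Take δ = min(5, (25/3)ε). Then 0 < |z − 10| < δ gives both |z − 10| < 5 and |z − 10| < (25/3)ε, so |6/z − (3/5)| < ε.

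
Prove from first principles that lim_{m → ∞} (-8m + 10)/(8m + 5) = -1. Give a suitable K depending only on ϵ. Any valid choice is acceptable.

Let ϵ > 0 be given. For m ≥ 1, |(-8m + 10)/(8m + 5) + 1| = |120|/(8(8m + 5)) = 120/(8(8m + 5)).
Since 8m + 5 ≥ 8m for m ≥ 1, this is ≤ 120/(8·8m) = (15/8)/m.
So |(-8m + 10)/(8m + 5) + 1| < ϵ whenever m > (15/8)/ϵ.
Take K = (15/8)/ϵ. If m > K then |(-8m + 10)/(8m + 5) + 1| ≤ (15/8)/m < ϵ.

K = (15/8)/ϵ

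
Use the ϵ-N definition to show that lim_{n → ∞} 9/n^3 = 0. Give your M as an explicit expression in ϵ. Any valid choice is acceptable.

Let ϵ > 0 be given. For n ≥ 1, |9/n^3 − 0| = 9/n^3.
9/n^3 < ϵ ⇔ n^3 > 9/ϵ ⇔ n > (9/ϵ)^{1/3}.
Take M = (9/ϵ)^{1/3}. Then n > M implies 9/n^3 < ϵ.

M = (9/ϵ)^{1/3}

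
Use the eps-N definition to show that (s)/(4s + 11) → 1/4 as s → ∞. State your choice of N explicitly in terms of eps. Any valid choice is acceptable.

N = (11/16)/eps

Suppose eps > 0. We seek N > 0 such that s > N implies |(s)/(4s + 11) − (1/4)| < eps.
(s)/(4s + 11) − (1/4) = (4(s) − (4s + 11)) / (4(4s + 11)) = -11/(4(4s + 11)).
For s > 0 we have 4s + 11 > 4s, so |(s)/(4s + 11) − (1/4)| = 11/(4(4s + 11)) < 11/(4·4s) = (11/16)/s.
Thus |(s)/(4s + 11) − (1/4)| < eps whenever s > (11/16)/eps.
Take N = (11/16)/eps. If s > N then |(s)/(4s + 11) − (1/4)| < (11/16)/s < eps.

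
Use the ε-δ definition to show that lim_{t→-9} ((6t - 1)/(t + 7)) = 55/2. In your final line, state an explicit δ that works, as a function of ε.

δ = min(1, (2/43)ε)

Suppose ε > 0. We want δ > 0 with 0 < |t + 9| < δ ⇒ |(6t - 1)/(t + 7) − (55/2)| < ε.
Combining over a common denominator, (6t - 1)/(t + 7) − (55/2) = [(6t - 1)·(-2) − (-55)·(t + 7)] / [(-2)·(t + 7)] = 43(t + 9) / ((-2)(t + 7)).
So |(6t - 1)/(t + 7) − (55/2)| = 43|t + 9| / (2·|t + 7|).
Require δ ≤ 1, so |t + 7| ≥ |-2| − |t + 9| > 2 − 1 = 1.
Hence |(6t - 1)/(t + 7) − (55/2)| < 43|t + 9|/(2·1) = (43/2)|t + 9|, which is < ε once |t + 9| < (2/43)ε.
Take δ = min(1, (2/43)ε). Then 0 < |t + 9| < δ forces both bounds, so |(6t - 1)/(t + 7) − (55/2)| < ε.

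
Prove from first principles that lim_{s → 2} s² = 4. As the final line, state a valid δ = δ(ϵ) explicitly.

Let ϵ > 0. We seek δ > 0 with 0 < |s − 2| < δ ⇒ |s² − 4| < ϵ.
Factor: s² − 4 = (s − 2)(s + 2), so |s² − 4| = |s − 2|·|s + 2|.
Restrict δ ≤ 2. Then |s − 2| < 2 gives |s| < 4, so by the triangle inequality |s + 2| ≤ 4 + 2 = 6.
Hence |s² − 4| ≤ 6|s − 2|, which is < ϵ once |s − 2| < ϵ/6.
Take δ = min(2, ϵ/6). If 0 < |s − 2| < δ then both bounds hold and |s² − 4| ≤ 6|s − 2| < 6·(ϵ/6) = ϵ.

δ = min(2, ϵ/6)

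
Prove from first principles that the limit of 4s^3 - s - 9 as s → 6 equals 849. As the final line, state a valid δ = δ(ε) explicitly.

δ = min(2, ε/591)

Let ε > 0. We want δ > 0 such that 0 < |s − 6| < δ implies |(4s^3 - s - 9) − 849| < ε.
(4s^3 - s - 9) − 849 = 4s^3 - s - 858 = (s − 6)(4s^2 + 24s + 143).
So |(4s^3 - s - 9) − 849| = |s − 6|·|4s^2 + 24s + 143|.
Assume first that |s − 6| < 2, so |s| < 8. Then |4s^2 + 24s + 143| ≤ 4·8^2 + 24·8 + 143 = 591.
Hence |(4s^3 - s - 9) − 849| ≤ 591|s − 6| < ε provided |s − 6| < ε/591.
Choosing δ = min(2, ε/591) ensures both conditions, hence |(4s^3 - s - 9) − 849| < ε.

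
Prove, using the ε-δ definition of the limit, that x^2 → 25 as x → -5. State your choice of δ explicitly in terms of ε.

δ = min(1, ε/11)

Let ε > 0. We seek δ > 0 with 0 < |x + 5| < δ ⇒ |x^2 − 25| < ε.
Factor: x^2 − 25 = (x + 5)(x - 5), so |x^2 − 25| = |x + 5|·|x - 5|.
Restrict δ ≤ 1. Then |x + 5| < 1 gives |x| < 6, so by the triangle inequality |x - 5| ≤ 6 + 5 = 11.
Hence |x^2 − 25| ≤ 11|x + 5|, which is < ε once |x + 5| < ε/11.
Take δ = min(1, ε/11). If 0 < |x + 5| < δ then both bounds hold and |x^2 − 25| ≤ 11|x + 5| < 11·(ε/11) = ε.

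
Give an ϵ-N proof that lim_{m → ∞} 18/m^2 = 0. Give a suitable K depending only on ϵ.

Suppose ϵ > 0. For m ≥ 1, |18/m^2 − 0| = 18/m^2.
18/m^2 < ϵ ⇔ m^2 > 18/ϵ ⇔ m > (18/ϵ)^{1/2}.
Take K = (18/ϵ)^{1/2}. Then m > K implies 18/m^2 < ϵ.

K = (18/ϵ)^{1/2}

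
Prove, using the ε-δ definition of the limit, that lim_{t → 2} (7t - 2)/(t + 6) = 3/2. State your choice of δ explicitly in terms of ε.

δ = min(4, (8/11)ε)

Suppose ε > 0. We want δ > 0 with 0 < |t − 2| < δ ⇒ |(7t - 2)/(t + 6) − (3/2)| < ε.
Combining over a common denominator, (7t - 2)/(t + 6) − (3/2) = [(7t - 2)·8 − 12·(t + 6)] / [8·(t + 6)] = 44(t − 2) / (8(t + 6)).
So |(7t - 2)/(t + 6) − (3/2)| = 44|t − 2| / (8·|t + 6|).
Require δ ≤ 4, so |t + 6| ≥ |8| − |t − 2| > 8 − 4 = 4.
Hence |(7t - 2)/(t + 6) − (3/2)| < 44|t − 2|/(8·4) = (11/8)|t − 2|, which is < ε once |t − 2| < (8/11)ε.
Take δ = min(4, (8/11)ε). Then 0 < |t − 2| < δ forces both bounds, so |(7t - 2)/(t + 6) − (3/2)| < ε.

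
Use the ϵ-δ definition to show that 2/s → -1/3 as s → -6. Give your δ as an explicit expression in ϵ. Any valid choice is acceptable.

δ = min(3, 9ϵ)

Suppose ϵ > 0. We seek δ > 0 such that 0 < |s + 6| < δ implies |2/s + 1/3| < ϵ.
|2/s + 1/3| = 2·|-6 − s|/(6·|s|) = 2|s + 6|/(6|s|).
Require δ ≤ 3 so that |s| > 6 − 3 = 3, hence 6|s| > 18.
Then |2/s + 1/3| < 2|s + 6|/18, which is < ϵ when |s + 6| < 9ϵ.
Take δ = min(3, 9ϵ). Then 0 < |s + 6| < δ gives both |s + 6| < 3 and |s + 6| < 9ϵ, so |2/s + 1/3| < ϵ.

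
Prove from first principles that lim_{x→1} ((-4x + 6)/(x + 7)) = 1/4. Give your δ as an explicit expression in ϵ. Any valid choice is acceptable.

δ = min(4, (16/17)ϵ)

Let ϵ > 0. We want δ > 0 with 0 < |x − 1| < δ ⇒ |(-4x + 6)/(x + 7) − (1/4)| < ϵ.
Combining over a common denominator, (-4x + 6)/(x + 7) − (1/4) = [(-4x + 6)·8 − 2·(x + 7)] / [8·(x + 7)] = -34(x − 1) / (8(x + 7)).
So |(-4x + 6)/(x + 7) − (1/4)| = 34|x − 1| / (8·|x + 7|).
Require δ ≤ 4, so |x + 7| ≥ |8| − |x − 1| > 8 − 4 = 4.
Hence |(-4x + 6)/(x + 7) − (1/4)| < 34|x − 1|/(8·4) = (17/16)|x − 1|, which is < ϵ once |x − 1| < (16/17)ϵ.
Take δ = min(4, (16/17)ϵ). Then 0 < |x − 1| < δ forces both bounds, so |(-4x + 6)/(x + 7) − (1/4)| < ϵ.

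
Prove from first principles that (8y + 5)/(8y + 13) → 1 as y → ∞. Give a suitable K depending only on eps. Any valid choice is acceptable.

Suppose eps > 0. We seek K > 0 such that y > K implies |(8y + 5)/(8y + 13) − 1| < eps.
(8y + 5)/(8y + 13) − 1 = (8(8y + 5) − 8(8y + 13)) / (8(8y + 13)) = -64/(8(8y + 13)).
For y > 0 we have 8y + 13 > 8y, so |(8y + 5)/(8y + 13) − 1| = 64/(8(8y + 13)) < 64/(8·8y) = 1/y.
Thus |(8y + 5)/(8y + 13) − 1| < eps whenever y > 1/eps.
Take K = 1/eps. If y > K then |(8y + 5)/(8y + 13) − 1| < 1/y < eps.

K = 1/eps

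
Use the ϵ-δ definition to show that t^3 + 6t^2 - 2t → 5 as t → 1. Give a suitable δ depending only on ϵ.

Fix ϵ > 0. We want δ > 0 such that 0 < |t − 1| < δ implies |(t^3 + 6t^2 - 2t) − 5| < ϵ.
(t^3 + 6t^2 - 2t) − 5 = t^3 + 6t^2 - 2t - 5 = (t − 1)(t^2 + 7t + 5).
So |(t^3 + 6t^2 - 2t) − 5| = |t − 1|·|t^2 + 7t + 5|.
Require δ ≤ 1. Then |t − 1| < 1 gives |t| < 2, and by the triangle inequality |t^2 + 7t + 5| ≤ 2^2 + 7·2 + 5 = 23.
Hence |(t^3 + 6t^2 - 2t) − 5| ≤ 23|t − 1| < ϵ provided |t − 1| < ϵ/23.
Take δ = min(1, ϵ/23). Then 0 < |t − 1| < δ gives both |t − 1| < 1 and |t − 1| < ϵ/23, so |(t^3 + 6t^2 - 2t) − 5| < ϵ.

δ = min(1, ϵ/23)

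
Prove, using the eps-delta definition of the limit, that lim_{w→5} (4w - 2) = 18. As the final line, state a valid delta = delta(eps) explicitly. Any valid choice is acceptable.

Suppose eps > 0. We need delta > 0 so that 0 < |w − 5| < delta implies |(4w - 2) − 18| < eps.
|(4w - 2) − 18| = |4w - 20| = 4|w − 5|.
Thus it suffices that |w − 5| < eps/4.
Choosing delta = eps/4 gives |(4w - 2) − 18| = 4|w − 5| < eps whenever |w − 5| < delta.

delta = eps/4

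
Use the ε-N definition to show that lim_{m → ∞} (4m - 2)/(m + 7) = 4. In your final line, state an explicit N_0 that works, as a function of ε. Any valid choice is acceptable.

N_0 = 30/ε

Fix ε > 0. For m ≥ 1, |(4m - 2)/(m + 7) − 4| = |-30|/((m + 7)) = 30/((m + 7)).
Since m + 7 ≥ m for m ≥ 1, this is ≤ 30/(m) = 30/m.
So |(4m - 2)/(m + 7) − 4| < ε whenever m > 30/ε.
Take N_0 = 30/ε. If m > N_0 then |(4m - 2)/(m + 7) − 4| ≤ 30/m < ε.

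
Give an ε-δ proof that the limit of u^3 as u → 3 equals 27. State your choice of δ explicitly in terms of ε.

δ = min(2, ε/49)

Let ε > 0 be given. We seek δ > 0 with 0 < |u − 3| < δ ⇒ |u^3 − 27| < ε.
Factor: u^3 − 27 = (u − 3)(u^2 + 3u + 9), so |u^3 − 27| = |u − 3|·|u^2 + 3u + 9|.
Restrict δ ≤ 2. Then |u − 3| < 2 gives |u| < 5, so by the triangle inequality |u^2 + 3u + 9| ≤ 5^2 + 3·5 + 9 = 49.
Hence |u^3 − 27| ≤ 49|u − 3|, which is < ε once |u − 3| < ε/49.
Take δ = min(2, ε/49). If 0 < |u − 3| < δ then both bounds hold and |u^3 − 27| ≤ 49|u − 3| < 49·(ε/49) = ε.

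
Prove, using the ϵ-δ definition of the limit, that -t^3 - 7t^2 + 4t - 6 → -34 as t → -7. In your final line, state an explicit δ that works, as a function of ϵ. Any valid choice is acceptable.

Fix ϵ > 0. We want δ > 0 such that 0 < |t + 7| < δ implies |(-t^3 - 7t^2 + 4t - 6) + 34| < ϵ.
(-t^3 - 7t^2 + 4t - 6) + 34 = -t^3 - 7t^2 + 4t + 28 = (t + 7)(-t^2 + 4).
So |(-t^3 - 7t^2 + 4t - 6) + 34| = |t + 7|·|-t^2 + 4|.
Require δ ≤ 1. Then |t + 7| < 1 gives |t| < 8, and by the triangle inequality |-t^2 + 4| ≤ 8^2 + 4 = 68.
Hence |(-t^3 - 7t^2 + 4t - 6) + 34| ≤ 68|t + 7| < ϵ provided |t + 7| < ϵ/68.
Take δ = min(1, ϵ/68). Then 0 < |t + 7| < δ gives both |t + 7| < 1 and |t + 7| < ϵ/68, so |(-t^3 - 7t^2 + 4t - 6) + 34| < ϵ.

δ = min(1, ϵ/68)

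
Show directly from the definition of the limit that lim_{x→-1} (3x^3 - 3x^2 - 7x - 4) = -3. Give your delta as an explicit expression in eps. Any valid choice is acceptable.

Suppose eps > 0. We want delta > 0 such that 0 < |x + 1| < delta implies |(3x^3 - 3x^2 - 7x - 4) + 3| < eps.
(3x^3 - 3x^2 - 7x - 4) + 3 = 3x^3 - 3x^2 - 7x - 1 = (x + 1)(3x^2 - 6x - 1).
So |(3x^3 - 3x^2 - 7x - 4) + 3| = |x + 1|·|3x^2 - 6x - 1|.
Require delta ≤ 1. Then |x + 1| < 1 gives |x| < 2, and by the triangle inequality |3x^2 - 6x - 1| ≤ 3·2^2 + 6·2 + 1 = 25.
Hence |(3x^3 - 3x^2 - 7x - 4) + 3| ≤ 25|x + 1| < eps provided |x + 1| < eps/25.
Take delta = min(1, eps/25). Then 0 < |x + 1| < delta gives both |x + 1| < 1 and |x + 1| < eps/25, so |(3x^3 - 3x^2 - 7x - 4) + 3| < eps.

delta = min(1, eps/25)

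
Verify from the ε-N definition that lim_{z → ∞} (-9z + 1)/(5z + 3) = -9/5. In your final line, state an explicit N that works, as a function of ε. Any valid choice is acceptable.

N = (32/25)/ε

Suppose ε > 0. We seek N > 0 such that z > N implies |(-9z + 1)/(5z + 3) + 9/5| < ε.
(-9z + 1)/(5z + 3) + 9/5 = (5(-9z + 1) − (-9)(5z + 3)) / (5(5z + 3)) = 32/(5(5z + 3)).
For z > 0 we have 5z + 3 > 5z, so |(-9z + 1)/(5z + 3) + 9/5| = 32/(5(5z + 3)) < 32/(5·5z) = (32/25)/z.
Thus |(-9z + 1)/(5z + 3) + 9/5| < ε whenever z > (32/25)/ε.
Take N = (32/25)/ε. If z > N then |(-9z + 1)/(5z + 3) + 9/5| < (32/25)/z < ε.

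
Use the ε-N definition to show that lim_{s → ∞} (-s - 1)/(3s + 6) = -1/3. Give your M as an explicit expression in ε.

Suppose ε > 0. We seek M > 0 such that s > M implies |(-s - 1)/(3s + 6) + 1/3| < ε.
(-s - 1)/(3s + 6) + 1/3 = (3(-s - 1) − (-1)(3s + 6)) / (3(3s + 6)) = 3/(3(3s + 6)).
For s > 0 we have 3s + 6 > 3s, so |(-s - 1)/(3s + 6) + 1/3| = 3/(3(3s + 6)) < 3/(3·3s) = (1/3)/s.
Thus |(-s - 1)/(3s + 6) + 1/3| < ε whenever s > (1/3)/ε.
Take M = (1/3)/ε. If s > M then |(-s - 1)/(3s + 6) + 1/3| < (1/3)/s < ε.

M = (1/3)/ε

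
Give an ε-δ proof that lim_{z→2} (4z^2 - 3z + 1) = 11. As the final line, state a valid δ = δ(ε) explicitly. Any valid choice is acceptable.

δ = min(1, ε/17)

Let ε > 0 be given. We want δ > 0 such that 0 < |z − 2| < δ implies |(4z^2 - 3z + 1) − 11| < ε.
(4z^2 - 3z + 1) − 11 = 4z^2 - 3z - 10 = (z − 2)(4z + 5).
So |(4z^2 - 3z + 1) − 11| = |z − 2|·|4z + 5|.
Assume first that |z − 2| < 1, so |z| < 3. Then |4z + 5| ≤ 4·3 + 5 = 17.
Hence |(4z^2 - 3z + 1) − 11| ≤ 17|z − 2| < ε provided |z − 2| < ε/17.
Take δ = min(1, ε/17). Then 0 < |z − 2| < δ gives both |z − 2| < 1 and |z − 2| < ε/17, so |(4z^2 - 3z + 1) − 11| < ε.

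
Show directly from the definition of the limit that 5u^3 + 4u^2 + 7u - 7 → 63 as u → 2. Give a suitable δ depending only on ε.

δ = min(1, ε/122)

Let ε > 0. We want δ > 0 such that 0 < |u − 2| < δ implies |(5u^3 + 4u^2 + 7u - 7) − 63| < ε.
(5u^3 + 4u^2 + 7u - 7) − 63 = 5u^3 + 4u^2 + 7u - 70 = (u − 2)(5u^2 + 14u + 35).
So |(5u^3 + 4u^2 + 7u - 7) − 63| = |u − 2|·|5u^2 + 14u + 35|.
Require δ ≤ 1. Then |u − 2| < 1 gives |u| < 3, and by the triangle inequality |5u^2 + 14u + 35| ≤ 5·3^2 + 14·3 + 35 = 122.
Hence |(5u^3 + 4u^2 + 7u - 7) − 63| ≤ 122|u − 2| < ε provided |u − 2| < ε/122.
Take δ = min(1, ε/122). Then 0 < |u − 2| < δ gives both |u − 2| < 1 and |u − 2| < ε/122, so |(5u^3 + 4u^2 + 7u - 7) − 63| < ε.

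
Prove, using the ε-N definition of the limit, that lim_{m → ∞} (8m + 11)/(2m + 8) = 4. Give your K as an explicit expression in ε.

K = (21/2)/ε

Let ε > 0. For m ≥ 1, |(8m + 11)/(2m + 8) − 4| = |-42|/(2(2m + 8)) = 42/(2(2m + 8)).
Since 2m + 8 ≥ 2m for m ≥ 1, this is ≤ 42/(2·2m) = (21/2)/m.
So |(8m + 11)/(2m + 8) − 4| < ε whenever m > (21/2)/ε.
Take K = (21/2)/ε. If m > K then |(8m + 11)/(2m + 8) − 4| ≤ (21/2)/m < ε.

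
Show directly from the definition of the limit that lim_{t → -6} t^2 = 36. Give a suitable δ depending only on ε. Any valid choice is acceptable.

Let ε > 0 be given. We seek δ > 0 with 0 < |t + 6| < δ ⇒ |t^2 − 36| < ε.
Factor: t^2 − 36 = (t + 6)(t - 6), so |t^2 − 36| = |t + 6|·|t - 6|.
Restrict δ ≤ 2. Then |t + 6| < 2 gives |t| < 8, so by the triangle inequality |t - 6| ≤ 8 + 6 = 14.
Hence |t^2 − 36| ≤ 14|t + 6|, which is < ε once |t + 6| < ε/14.
Take δ = min(2, ε/14). If 0 < |t + 6| < δ then both bounds hold and |t^2 − 36| ≤ 14|t + 6| < 14·(ε/14) = ε.

δ = min(2, ε/14)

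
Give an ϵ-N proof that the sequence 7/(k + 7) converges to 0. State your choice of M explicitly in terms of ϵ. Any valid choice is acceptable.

Suppose ϵ > 0. For k ≥ 1, |7/(k + 7) − 0| = 7/(k + 7) ≤ 7/k.
We need 7/k < ϵ, i.e. k > 7/ϵ.
Take M = 7/ϵ. If k > M then |7/(k + 7)| ≤ 7/k < ϵ.

M = 7/ϵ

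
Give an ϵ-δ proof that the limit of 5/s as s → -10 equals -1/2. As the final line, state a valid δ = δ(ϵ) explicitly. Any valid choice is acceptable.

Let ϵ > 0. We seek δ > 0 such that 0 < |s + 10| < δ implies |5/s + 1/2| < ϵ.
|5/s + 1/2| = 5·|-10 − s|/(10·|s|) = 5|s + 10|/(10|s|).
Require δ ≤ 5 so that |s| > 10 − 5 = 5, hence 10|s| > 50.
Then |5/s + 1/2| < 5|s + 10|/50, which is < ϵ when |s + 10| < 10ϵ.
Take δ = min(5, 10ϵ). Then 0 < |s + 10| < δ gives both |s + 10| < 5 and |s + 10| < 10ϵ, so |5/s + 1/2| < ϵ.

δ = min(5, 10ϵ)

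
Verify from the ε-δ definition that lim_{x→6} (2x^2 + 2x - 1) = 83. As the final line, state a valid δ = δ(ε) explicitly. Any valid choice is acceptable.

Let ε > 0. We want δ > 0 such that 0 < |x − 6| < δ implies |(2x^2 + 2x - 1) − 83| < ε.
(2x^2 + 2x - 1) − 83 = 2x^2 + 2x - 84 = (x − 6)(2x + 14).
So |(2x^2 + 2x - 1) − 83| = |x − 6|·|2x + 14|.
Assume first that |x − 6| < 1, so |x| < 7. Then |2x + 14| ≤ 2·7 + 14 = 28.
Hence |(2x^2 + 2x - 1) − 83| ≤ 28|x − 6| < ε provided |x − 6| < ε/28.
Take δ = min(1, ε/28). Then 0 < |x − 6| < δ gives both |x − 6| < 1 and |x − 6| < ε/28, so |(2x^2 + 2x - 1) − 83| < ε.

δ = min(1, ε/28)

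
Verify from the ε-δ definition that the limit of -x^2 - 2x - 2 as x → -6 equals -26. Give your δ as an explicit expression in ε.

δ = min(2, ε/12)

Fix ε > 0. We want δ > 0 such that 0 < |x + 6| < δ implies |(-x^2 - 2x - 2) + 26| < ε.
(-x^2 - 2x - 2) + 26 = -x^2 - 2x + 24 = (x + 6)(-x + 4).
So |(-x^2 - 2x - 2) + 26| = |x + 6|·|-x + 4|.
Require δ ≤ 2. Then |x + 6| < 2 gives |x| < 8, and by the triangle inequality |-x + 4| ≤ 8 + 4 = 12.
Hence |(-x^2 - 2x - 2) + 26| ≤ 12|x + 6| < ε provided |x + 6| < ε/12.
Take δ = min(2, ε/12). Then 0 < |x + 6| < δ gives both |x + 6| < 2 and |x + 6| < ε/12, so |(-x^2 - 2x - 2) + 26| < ε.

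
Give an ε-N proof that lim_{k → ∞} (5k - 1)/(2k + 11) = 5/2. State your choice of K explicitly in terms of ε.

Suppose ε > 0. For k ≥ 1, |(5k - 1)/(2k + 11) − (5/2)| = |-57|/(2(2k + 11)) = 57/(2(2k + 11)).
Since 2k + 11 ≥ 2k for k ≥ 1, this is ≤ 57/(2·2k) = (57/4)/k.
So |(5k - 1)/(2k + 11) − (5/2)| < ε whenever k > (57/4)/ε.
Take K = (57/4)/ε. If k > K then |(5k - 1)/(2k + 11) − (5/2)| ≤ (57/4)/k < ε.

K = (57/4)/ε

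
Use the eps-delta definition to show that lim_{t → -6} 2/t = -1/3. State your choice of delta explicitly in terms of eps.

Fix eps > 0. We seek delta > 0 such that 0 < |t + 6| < delta implies |2/t + 1/3| < eps.
|2/t + 1/3| = 2·|-6 − t|/(6·|t|) = 2|t + 6|/(6|t|).
Restrict delta ≤ 3. Then |t + 6| < 3 gives |t| > 3, so 6|t| > 18.
Then |2/t + 1/3| < 2|t + 6|/18, which is < eps when |t + 6| < 9eps.
Take delta = min(3, 9eps). Then 0 < |t + 6| < delta gives both |t + 6| < 3 and |t + 6| < 9eps, so |2/t + 1/3| < eps.

delta = min(3, 9eps)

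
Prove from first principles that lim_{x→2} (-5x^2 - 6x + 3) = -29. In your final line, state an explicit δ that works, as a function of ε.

δ = min(2, ε/36)

Suppose ε > 0. We want δ > 0 such that 0 < |x − 2| < δ implies |(-5x^2 - 6x + 3) + 29| < ε.
(-5x^2 - 6x + 3) + 29 = -5x^2 - 6x + 32 = (x − 2)(-5x - 16).
So |(-5x^2 - 6x + 3) + 29| = |x − 2|·|-5x - 16|.
Require δ ≤ 2. Then |x − 2| < 2 gives |x| < 4, and by the triangle inequality |-5x - 16| ≤ 5·4 + 16 = 36.
Hence |(-5x^2 - 6x + 3) + 29| ≤ 36|x − 2| < ε provided |x − 2| < ε/36.
Choosing δ = min(2, ε/36) ensures both conditions, hence |(-5x^2 - 6x + 3) + 29| < ε.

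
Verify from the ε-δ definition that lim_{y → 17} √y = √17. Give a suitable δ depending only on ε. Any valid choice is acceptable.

Suppose ε > 0. We want δ > 0 such that 0 < |y − 17| < δ implies |√y − √17| < ε.
Rationalise: √y − √17 = (y − 17)/(√y + √17), so |√y − √17| = |y − 17|/(√y + √17).
Restrict δ ≤ 17 so that |y − 17| < 17 forces y > 0, and then √y + √17 > √17.
Hence |√y − √17| < |y − 17|/√17, which is < ε once |y − 17| < √17·ε.
Take δ = min(17, √17·ε). If 0 < |y − 17| < δ then y > 0 and |√y − √17| < |y − 17|/√17 < ε.

δ = min(17, √17·ε)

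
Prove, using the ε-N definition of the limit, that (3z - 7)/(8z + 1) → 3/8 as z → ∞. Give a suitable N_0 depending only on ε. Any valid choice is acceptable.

N_0 = (59/64)/ε

Let ε > 0. We seek N_0 > 0 such that z > N_0 implies |(3z - 7)/(8z + 1) − (3/8)| < ε.
(3z - 7)/(8z + 1) − (3/8) = (8(3z - 7) − 3(8z + 1)) / (8(8z + 1)) = -59/(8(8z + 1)).
For z > 0 we have 8z + 1 > 8z, so |(3z - 7)/(8z + 1) − (3/8)| = 59/(8(8z + 1)) < 59/(8·8z) = (59/64)/z.
Thus |(3z - 7)/(8z + 1) − (3/8)| < ε whenever z > (59/64)/ε.
Take N_0 = (59/64)/ε. If z > N_0 then |(3z - 7)/(8z + 1) − (3/8)| < (59/64)/z < ε.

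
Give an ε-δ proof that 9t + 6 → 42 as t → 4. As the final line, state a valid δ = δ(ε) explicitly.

Let ε > 0. We need δ > 0 so that 0 < |t − 4| < δ implies |(9t + 6) − 42| < ε.
|(9t + 6) − 42| = |9t - 36| = 9|t − 4|.
So 9|t − 4| < ε exactly when |t − 4| < ε/9.
Take δ = ε/9. If 0 < |t − 4| < δ then |(9t + 6) − 42| = 9|t − 4| < 9·(ε/9) = ε.

δ = ε/9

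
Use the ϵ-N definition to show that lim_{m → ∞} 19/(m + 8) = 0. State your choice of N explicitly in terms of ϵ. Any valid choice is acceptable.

Fix ϵ > 0. For m ≥ 1, |19/(m + 8) − 0| = 19/(m + 8) ≤ 19/m.
We need 19/m < ϵ, i.e. m > 19/ϵ.
Take N = 19/ϵ. If m > N then |19/(m + 8)| ≤ 19/m < ϵ.

N = 19/ϵ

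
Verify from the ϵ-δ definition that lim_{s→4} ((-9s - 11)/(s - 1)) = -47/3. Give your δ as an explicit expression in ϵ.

δ = min(3/2, (9/40)ϵ)

Fix ϵ > 0. We want δ > 0 with 0 < |s − 4| < δ ⇒ |(-9s - 11)/(s - 1) + 47/3| < ϵ.
Combining over a common denominator, (-9s - 11)/(s - 1) + 47/3 = [(-9s - 11)·3 − (-47)·(s - 1)] / [3·(s - 1)] = 20(s − 4) / (3(s - 1)).
So |(-9s - 11)/(s - 1) + 47/3| = 20|s − 4| / (3·|s − 1|).
Require δ ≤ 3/2, so |s − 1| ≥ |3| − |s − 4| > 3 − 3/2 = 3/2.
Hence |(-9s - 11)/(s - 1) + 47/3| < 20|s − 4|/(3·(3/2)) = (40/9)|s − 4|, which is < ϵ once |s − 4| < (9/40)ϵ.
Take δ = min(3/2, (9/40)ϵ). Then 0 < |s − 4| < δ forces both bounds, so |(-9s - 11)/(s - 1) + 47/3| < ϵ.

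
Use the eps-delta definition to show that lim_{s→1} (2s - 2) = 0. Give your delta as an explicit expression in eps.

Suppose eps > 0. We need delta > 0 so that 0 < |s − 1| < delta implies |(2s - 2)| < eps.
Since (2s - 2) = 2(s − 1), we have |(2s - 2)| = 2|s − 1|.
Thus it suffices that |s − 1| < eps/2.
Choosing delta = eps/2 gives |(2s - 2)| = 2|s − 1| < eps whenever |s − 1| < delta.

delta = eps/2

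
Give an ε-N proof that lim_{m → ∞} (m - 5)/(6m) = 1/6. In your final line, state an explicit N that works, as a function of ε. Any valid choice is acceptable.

Let ε > 0 be given. For m ≥ 1, |(m - 5)/(6m) − (1/6)| = |-30|/(6(6m)) = 30/(6(6m)).
Since 6m ≥ 6m for m ≥ 1, this is ≤ 30/(6·6m) = (5/6)/m.
So |(m - 5)/(6m) − (1/6)| < ε whenever m > (5/6)/ε.
Take N = (5/6)/ε. If m > N then |(m - 5)/(6m) − (1/6)| ≤ (5/6)/m < ε.

N = (5/6)/ε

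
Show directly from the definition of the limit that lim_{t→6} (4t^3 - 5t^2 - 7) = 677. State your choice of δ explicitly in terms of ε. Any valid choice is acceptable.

Let ε > 0 be given. We want δ > 0 such that 0 < |t − 6| < δ implies |(4t^3 - 5t^2 - 7) − 677| < ε.
(4t^3 - 5t^2 - 7) − 677 = 4t^3 - 5t^2 - 684 = (t − 6)(4t^2 + 19t + 114).
So |(4t^3 - 5t^2 - 7) − 677| = |t − 6|·|4t^2 + 19t + 114|.
Assume first that |t − 6| < 1, so |t| < 7. Then |4t^2 + 19t + 114| ≤ 4·7^2 + 19·7 + 114 = 443.
Hence |(4t^3 - 5t^2 - 7) − 677| ≤ 443|t − 6| < ε provided |t − 6| < ε/443.
Choosing δ = min(1, ε/443) ensures both conditions, hence |(4t^3 - 5t^2 - 7) − 677| < ε.

δ = min(1, ε/443)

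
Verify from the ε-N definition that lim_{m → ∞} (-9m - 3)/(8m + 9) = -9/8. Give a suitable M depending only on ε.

Let ε > 0 be given. For m ≥ 1, |(-9m - 3)/(8m + 9) + 9/8| = |57|/(8(8m + 9)) = 57/(8(8m + 9)).
Since 8m + 9 ≥ 8m for m ≥ 1, this is ≤ 57/(8·8m) = (57/64)/m.
So |(-9m - 3)/(8m + 9) + 9/8| < ε whenever m > (57/64)/ε.
Take M = (57/64)/ε. If m > M then |(-9m - 3)/(8m + 9) + 9/8| ≤ (57/64)/m < ε.

M = (57/64)/ε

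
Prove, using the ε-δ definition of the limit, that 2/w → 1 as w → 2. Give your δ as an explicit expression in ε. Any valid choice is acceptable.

δ = min(1, ε)

Let ε > 0. We seek δ > 0 such that 0 < |w − 2| < δ implies |2/w − 1| < ε.
|2/w − 1| = 2·|2 − w|/(2·|w|) = 2|w − 2|/(2|w|).
Require δ ≤ 1 so that |w| > 2 − 1 = 1, hence 2|w| > 2.
Then |2/w − 1| < 2|w − 2|/2, which is < ε when |w − 2| < ε.
Take δ = min(1, ε). Then 0 < |w − 2| < δ gives both |w − 2| < 1 and |w − 2| < ε, so |2/w − 1| < ε.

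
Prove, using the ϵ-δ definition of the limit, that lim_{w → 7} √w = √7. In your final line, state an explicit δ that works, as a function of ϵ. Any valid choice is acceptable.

δ = min(7, √7·ϵ)

Fix ϵ > 0. We want δ > 0 such that 0 < |w − 7| < δ implies |√w − √7| < ϵ.
Rationalise: √w − √7 = (w − 7)/(√w + √7), so |√w − √7| = |w − 7|/(√w + √7).
Restrict δ ≤ 7 so that |w − 7| < 7 forces w > 0, and then √w + √7 > √7.
Hence |√w − √7| < |w − 7|/√7, which is < ϵ once |w − 7| < √7·ϵ.
Take δ = min(7, √7·ϵ). If 0 < |w − 7| < δ then w > 0 and |√w − √7| < |w − 7|/√7 < ϵ.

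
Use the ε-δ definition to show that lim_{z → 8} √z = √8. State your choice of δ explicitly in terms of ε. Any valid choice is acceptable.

δ = min(8, √8·ε)

Fix ε > 0. We want δ > 0 such that 0 < |z − 8| < δ implies |√z − √8| < ε.
Multiplying by the conjugate, |√z − √8| = |z − 8|/(√z + √8).
Restrict δ ≤ 8 so that |z − 8| < 8 forces z > 0, and then √z + √8 > √8.
Hence |√z − √8| < |z − 8|/√8, which is < ε once |z − 8| < √8·ε.
Take δ = min(8, √8·ε). If 0 < |z − 8| < δ then z > 0 and |√z − √8| < |z − 8|/√8 < ε.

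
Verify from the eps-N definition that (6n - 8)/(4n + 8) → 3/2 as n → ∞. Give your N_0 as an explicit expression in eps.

Suppose eps > 0. For n ≥ 1, |(6n - 8)/(4n + 8) − (3/2)| = |-80|/(4(4n + 8)) = 80/(4(4n + 8)).
Since 4n + 8 ≥ 4n for n ≥ 1, this is ≤ 80/(4·4n) = 5/n.
So |(6n - 8)/(4n + 8) − (3/2)| < eps whenever n > 5/eps.
Take N_0 = 5/eps. If n > N_0 then |(6n - 8)/(4n + 8) − (3/2)| ≤ 5/n < eps.

N_0 = 5/eps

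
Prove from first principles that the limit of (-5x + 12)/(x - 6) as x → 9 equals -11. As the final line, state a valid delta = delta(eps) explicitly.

Let eps > 0 be given. We want delta > 0 with 0 < |x − 9| < delta ⇒ |(-5x + 12)/(x - 6) + 11| < eps.
Combining over a common denominator, (-5x + 12)/(x - 6) + 11 = [(-5x + 12)·3 − (-33)·(x - 6)] / [3·(x - 6)] = 18(x − 9) / (3(x - 6)).
So |(-5x + 12)/(x - 6) + 11| = 18|x − 9| / (3·|x − 6|).
Restrict delta ≤ 3/2. Then |x − 9| < 3/2 gives |x − 6| = |(x − 9) + 3| ≥ 3 − 3/2 = 3/2.
Hence |(-5x + 12)/(x - 6) + 11| < 18|x − 9|/(3·(3/2)) = 4|x − 9|, which is < eps once |x − 9| < (1/4)eps.
Take delta = min(3/2, (1/4)eps). Then 0 < |x − 9| < delta forces both bounds, so |(-5x + 12)/(x - 6) + 11| < eps.

delta = min(3/2, (1/4)eps)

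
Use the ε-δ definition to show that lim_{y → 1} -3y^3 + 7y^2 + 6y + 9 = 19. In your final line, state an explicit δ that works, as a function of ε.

Suppose ε > 0. We want δ > 0 such that 0 < |y − 1| < δ implies |(-3y^3 + 7y^2 + 6y + 9) − 19| < ε.
(-3y^3 + 7y^2 + 6y + 9) − 19 = -3y^3 + 7y^2 + 6y - 10 = (y − 1)(-3y^2 + 4y + 10).
So |(-3y^3 + 7y^2 + 6y + 9) − 19| = |y − 1|·|-3y^2 + 4y + 10|.
Assume first that |y − 1| < 1, so |y| < 2. Then |-3y^2 + 4y + 10| ≤ 3·2^2 + 4·2 + 10 = 30.
Hence |(-3y^3 + 7y^2 + 6y + 9) − 19| ≤ 30|y − 1| < ε provided |y − 1| < ε/30.
Choosing δ = min(1, ε/30) ensures both conditions, hence |(-3y^3 + 7y^2 + 6y + 9) − 19| < ε.

δ = min(1, ε/30)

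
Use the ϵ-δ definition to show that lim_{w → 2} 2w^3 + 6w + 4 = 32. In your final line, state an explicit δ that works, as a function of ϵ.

Suppose ϵ > 0. We want δ > 0 such that 0 < |w − 2| < δ implies |(2w^3 + 6w + 4) − 32| < ϵ.
(2w^3 + 6w + 4) − 32 = 2w^3 + 6w - 28 = (w − 2)(2w^2 + 4w + 14).
So |(2w^3 + 6w + 4) − 32| = |w − 2|·|2w^2 + 4w + 14|.
Assume first that |w − 2| < 2, so |w| < 4. Then |2w^2 + 4w + 14| ≤ 2·4^2 + 4·4 + 14 = 62.
Hence |(2w^3 + 6w + 4) − 32| ≤ 62|w − 2| < ϵ provided |w − 2| < ϵ/62.
Choosing δ = min(2, ϵ/62) ensures both conditions, hence |(2w^3 + 6w + 4) − 32| < ϵ.

δ = min(2, ϵ/62)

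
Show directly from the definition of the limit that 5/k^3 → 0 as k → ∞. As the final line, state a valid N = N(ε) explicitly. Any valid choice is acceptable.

Let ε > 0. For k ≥ 1, |5/k^3 − 0| = 5/k^3.
5/k^3 < ε ⇔ k^3 > 5/ε ⇔ k > (5/ε)^{1/3}.
Take N = (5/ε)^{1/3}. Then k > N implies 5/k^3 < ε.

N = (5/ε)^{1/3}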